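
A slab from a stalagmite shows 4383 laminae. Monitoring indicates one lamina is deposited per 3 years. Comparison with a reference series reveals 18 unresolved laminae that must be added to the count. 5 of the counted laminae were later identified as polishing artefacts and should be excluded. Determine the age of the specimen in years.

13188 years

Correcting the raw count gives 4383 − 5 + 18 = 4396 true laminae.
4396 laminae at 3 years each span 4396 × 3 = 13188 years.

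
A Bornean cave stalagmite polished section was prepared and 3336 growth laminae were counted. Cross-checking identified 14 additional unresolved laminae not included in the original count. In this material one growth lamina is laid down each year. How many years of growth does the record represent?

3350 yr

Adjusted count: 3336 + 14 = 3350 growth laminae.
With a one-to-one growth lamina periodicity this is 3350 years.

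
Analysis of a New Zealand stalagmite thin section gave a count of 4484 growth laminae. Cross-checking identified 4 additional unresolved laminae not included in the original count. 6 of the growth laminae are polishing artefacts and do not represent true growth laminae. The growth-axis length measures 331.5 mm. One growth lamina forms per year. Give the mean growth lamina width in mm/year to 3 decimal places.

0.074 mm/year

True growth lamina count = 4484 − 6 + 4 = 4482.
331.5 mm over 4482 years gives 331.5 / 4482 ≈ 0.074 mm/year.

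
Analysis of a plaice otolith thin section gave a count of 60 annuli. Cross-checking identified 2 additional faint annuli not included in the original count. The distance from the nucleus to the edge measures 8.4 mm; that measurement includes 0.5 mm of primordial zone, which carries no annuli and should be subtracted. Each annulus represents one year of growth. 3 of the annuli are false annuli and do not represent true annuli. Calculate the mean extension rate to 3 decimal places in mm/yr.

0.134 mm/yr

Adjusted count: 60 − 3 + 2 = 59 annuli.
Net length = 8.4 − 0.5 = 7.9 mm.
7.9 mm over 59 years gives 7.9 / 59 ≈ 0.134 mm/yr.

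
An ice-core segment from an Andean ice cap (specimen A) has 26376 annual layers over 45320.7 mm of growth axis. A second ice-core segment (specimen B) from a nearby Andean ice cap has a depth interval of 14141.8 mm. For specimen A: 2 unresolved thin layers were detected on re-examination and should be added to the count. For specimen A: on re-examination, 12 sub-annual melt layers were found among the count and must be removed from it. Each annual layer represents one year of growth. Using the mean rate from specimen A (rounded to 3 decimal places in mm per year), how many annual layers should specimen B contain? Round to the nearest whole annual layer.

8227 annual layers

Specimen A: after corrections the count is 26376 − 12 + 2 = 26366 annual layers.
A: Mean rate = 45320.7 mm / 26366 years ≈ 1.719 mm/year.
Specimen B: 14141.8 mm / 1.719 mm per year = 8226.76 years ≈ 8227 annual layers.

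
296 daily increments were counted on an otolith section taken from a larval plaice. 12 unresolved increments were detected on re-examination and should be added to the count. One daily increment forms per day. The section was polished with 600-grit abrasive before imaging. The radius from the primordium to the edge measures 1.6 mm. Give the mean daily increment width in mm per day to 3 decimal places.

0.005 mm per day

True daily increment count = 296 + 12 = 308.
Mean rate = 1.6 mm / 308 days ≈ 0.005 mm per day.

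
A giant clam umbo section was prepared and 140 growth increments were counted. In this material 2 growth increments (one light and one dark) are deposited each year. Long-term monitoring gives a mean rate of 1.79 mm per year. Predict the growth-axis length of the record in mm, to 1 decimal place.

With 2 growth increments per year, 140 / 2 = 70 years.
Predicted length = 1.79 mm/year × 70 years = 125.3 mm.

125.3 mm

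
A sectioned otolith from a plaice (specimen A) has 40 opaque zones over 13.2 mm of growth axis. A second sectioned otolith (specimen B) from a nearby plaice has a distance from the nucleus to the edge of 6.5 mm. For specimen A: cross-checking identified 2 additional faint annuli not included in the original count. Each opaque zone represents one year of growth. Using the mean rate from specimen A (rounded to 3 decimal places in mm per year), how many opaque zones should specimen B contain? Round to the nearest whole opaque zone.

21 opaque zones

Specimen A: correcting the raw count gives 40 + 2 = 42 true opaque zones.
A: Extension rate ≈ 13.2 / 42 = 0.314 mm/year.
Specimen B: 6.5 mm / 0.314 mm per year = 20.70 years ≈ 21 opaque zones.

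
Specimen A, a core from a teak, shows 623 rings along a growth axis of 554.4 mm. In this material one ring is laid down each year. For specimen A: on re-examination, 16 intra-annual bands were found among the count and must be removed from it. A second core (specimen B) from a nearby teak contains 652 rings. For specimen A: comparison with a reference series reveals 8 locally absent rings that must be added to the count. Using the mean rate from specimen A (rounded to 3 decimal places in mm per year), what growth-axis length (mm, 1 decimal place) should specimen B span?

587.5 mm

Specimen A: correcting the raw count gives 623 − 16 + 8 = 615 true rings.
A: Mean rate = 554.4 mm / 615 years ≈ 0.901 mm/yr.
B's length ≈ 0.901 × 652 = 587.5 mm.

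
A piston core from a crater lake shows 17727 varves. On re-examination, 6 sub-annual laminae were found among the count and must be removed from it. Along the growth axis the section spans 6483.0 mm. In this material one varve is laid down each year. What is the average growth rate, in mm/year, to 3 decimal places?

Correcting the raw count gives 17727 − 6 = 17721 true varves.
Mean rate = 6483.0 mm / 17721 years ≈ 0.366 mm/year.

0.366 mm/year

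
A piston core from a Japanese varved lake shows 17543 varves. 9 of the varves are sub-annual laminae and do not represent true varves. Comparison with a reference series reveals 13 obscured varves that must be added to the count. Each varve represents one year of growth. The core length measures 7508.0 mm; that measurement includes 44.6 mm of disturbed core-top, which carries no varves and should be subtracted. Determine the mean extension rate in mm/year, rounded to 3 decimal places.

0.425 mm/year

After corrections the count is 17543 − 9 + 13 = 17547 varves.
Removing the 44.6 mm offcut leaves 7508.0 − 44.6 = 7463.4 mm.
Mean rate = 7463.4 mm / 17547 years ≈ 0.425 mm/year.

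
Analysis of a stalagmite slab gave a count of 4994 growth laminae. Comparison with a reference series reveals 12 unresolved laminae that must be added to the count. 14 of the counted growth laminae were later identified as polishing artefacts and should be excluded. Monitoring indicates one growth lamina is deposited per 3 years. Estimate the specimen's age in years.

After corrections the count is 4994 − 14 + 12 = 4992 growth laminae.
Multiplying by 3 years per growth lamina: 4992 × 3 = 14976 years.

14976 years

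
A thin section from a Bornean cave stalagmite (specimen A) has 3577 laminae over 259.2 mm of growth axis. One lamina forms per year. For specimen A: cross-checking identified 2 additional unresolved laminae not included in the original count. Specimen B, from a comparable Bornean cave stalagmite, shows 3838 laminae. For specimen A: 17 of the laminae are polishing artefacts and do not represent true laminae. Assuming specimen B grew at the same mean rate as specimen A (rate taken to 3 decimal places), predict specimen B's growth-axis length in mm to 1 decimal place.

Specimen A: adjusted count: 3577 − 17 + 2 = 3562 laminae.
A: 259.2 mm over 3562 years gives 259.2 / 3562 ≈ 0.073 mm/year.
B's length ≈ 0.073 × 3838 = 280.2 mm.

280.2 mm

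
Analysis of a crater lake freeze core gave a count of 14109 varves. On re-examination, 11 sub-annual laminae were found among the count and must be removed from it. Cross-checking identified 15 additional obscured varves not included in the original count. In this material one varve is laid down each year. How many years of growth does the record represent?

After corrections the count is 14109 − 11 + 15 = 14113 varves.
At one varve per year, that is 14113 years.

14113 yr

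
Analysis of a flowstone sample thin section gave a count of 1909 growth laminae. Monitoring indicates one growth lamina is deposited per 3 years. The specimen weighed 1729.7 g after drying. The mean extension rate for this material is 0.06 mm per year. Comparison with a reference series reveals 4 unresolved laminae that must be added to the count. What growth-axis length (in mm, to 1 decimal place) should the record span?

344.3 mm

Adjusted count: 1909 + 4 = 1913 growth laminae.
At 3 years per growth lamina, 1913 × 3 = 5739 years.
Predicted length = 0.06 mm/year × 5739 years = 344.3 mm.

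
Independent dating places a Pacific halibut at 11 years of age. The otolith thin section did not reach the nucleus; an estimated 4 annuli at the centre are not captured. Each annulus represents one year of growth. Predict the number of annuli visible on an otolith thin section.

7 annuli

At one annulus per year, 11 years correspond to 11 annuli.
Subtracting the 4 annuli not captured gives 11 − 4 = 7 annuli in the record.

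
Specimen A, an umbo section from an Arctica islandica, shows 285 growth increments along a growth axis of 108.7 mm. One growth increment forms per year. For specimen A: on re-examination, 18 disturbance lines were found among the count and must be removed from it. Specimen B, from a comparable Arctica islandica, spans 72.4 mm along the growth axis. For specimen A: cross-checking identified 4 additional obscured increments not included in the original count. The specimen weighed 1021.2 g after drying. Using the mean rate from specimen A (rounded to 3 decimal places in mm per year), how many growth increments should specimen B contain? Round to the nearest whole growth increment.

181 growth increments

Specimen A: after corrections the count is 285 − 18 + 4 = 271 growth increments.
A: Extension rate ≈ 108.7 / 271 = 0.401 mm/yr.
For B, 72.4 / 0.401 = 180.55 years ≈ 181 growth increments.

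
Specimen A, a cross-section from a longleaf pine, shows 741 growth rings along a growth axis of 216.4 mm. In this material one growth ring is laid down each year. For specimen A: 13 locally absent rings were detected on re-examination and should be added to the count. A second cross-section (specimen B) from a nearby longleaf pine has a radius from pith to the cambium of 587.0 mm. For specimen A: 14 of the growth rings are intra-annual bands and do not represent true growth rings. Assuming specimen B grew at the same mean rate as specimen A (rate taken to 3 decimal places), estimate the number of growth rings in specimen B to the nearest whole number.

2010 growth rings

Specimen A: adjusted count: 741 − 14 + 13 = 740 growth rings.
A: 216.4 mm over 740 years gives 216.4 / 740 ≈ 0.292 mm/yr.
Specimen B: 587.0 mm / 0.292 mm per year = 2010.27 years ≈ 2010 growth rings.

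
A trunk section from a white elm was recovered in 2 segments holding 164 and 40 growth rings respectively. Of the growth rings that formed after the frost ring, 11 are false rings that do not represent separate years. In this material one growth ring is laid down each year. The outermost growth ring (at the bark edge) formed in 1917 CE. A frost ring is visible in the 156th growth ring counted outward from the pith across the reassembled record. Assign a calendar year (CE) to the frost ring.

1880 CE

Total growth rings = 164 + 40 = 204.
Between growth ring 156 and the bark edge there are 204 − 156 = 48 growth rings.
Removing the 11 false growth rings leaves 48 − 11 = 37 true growth rings beyond the frost ring.
The growth ring at the bark edge is 1917 CE, so the frost ring dates to 1917 − 37 = 1880 CE.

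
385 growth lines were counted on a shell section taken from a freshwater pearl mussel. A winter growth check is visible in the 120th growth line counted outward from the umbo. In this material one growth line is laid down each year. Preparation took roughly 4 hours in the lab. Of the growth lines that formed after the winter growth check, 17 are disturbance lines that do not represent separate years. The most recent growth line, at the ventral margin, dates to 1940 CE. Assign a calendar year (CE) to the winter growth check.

Between growth line 120 and the ventral margin there are 385 − 120 = 265 growth lines.
265 − 17 false = 248 true growth lines after the winter growth check.
1940 − 248 = 1692 CE.

1692 CE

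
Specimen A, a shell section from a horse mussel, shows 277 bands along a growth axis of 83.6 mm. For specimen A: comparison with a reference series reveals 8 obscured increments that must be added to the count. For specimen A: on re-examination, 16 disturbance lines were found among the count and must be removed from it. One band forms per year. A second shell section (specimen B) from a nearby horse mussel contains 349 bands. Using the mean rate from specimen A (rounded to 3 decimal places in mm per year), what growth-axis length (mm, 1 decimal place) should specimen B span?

Specimen A: correcting the raw count gives 277 − 16 + 8 = 269 true bands.
A: Mean rate = 83.6 mm / 269 years ≈ 0.311 mm/yr.
For B, 0.311 mm/year × 349 years = 108.5 mm.

108.5 mm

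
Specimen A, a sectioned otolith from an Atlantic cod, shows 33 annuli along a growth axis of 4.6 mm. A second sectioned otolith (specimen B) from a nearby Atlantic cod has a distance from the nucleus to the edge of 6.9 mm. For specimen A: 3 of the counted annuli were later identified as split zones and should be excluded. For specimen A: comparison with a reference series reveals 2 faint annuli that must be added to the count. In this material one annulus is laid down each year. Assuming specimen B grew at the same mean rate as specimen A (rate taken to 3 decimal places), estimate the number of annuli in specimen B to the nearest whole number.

Specimen A: adjusted count: 33 − 3 + 2 = 32 annuli.
A: Mean rate = 4.6 mm / 32 years ≈ 0.144 mm/yr.
For B, 6.9 / 0.144 = 47.92 years ≈ 48 annuli.

48 annuli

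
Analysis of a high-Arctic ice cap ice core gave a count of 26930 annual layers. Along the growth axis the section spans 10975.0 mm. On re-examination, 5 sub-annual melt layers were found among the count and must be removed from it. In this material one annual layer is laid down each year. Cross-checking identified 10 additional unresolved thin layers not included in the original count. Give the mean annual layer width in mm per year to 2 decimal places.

0.41 mm per year

Adjusted count: 26930 − 5 + 10 = 26935 annual layers.
10975.0 mm over 26935 years gives 10975.0 / 26935 ≈ 0.41 mm per year.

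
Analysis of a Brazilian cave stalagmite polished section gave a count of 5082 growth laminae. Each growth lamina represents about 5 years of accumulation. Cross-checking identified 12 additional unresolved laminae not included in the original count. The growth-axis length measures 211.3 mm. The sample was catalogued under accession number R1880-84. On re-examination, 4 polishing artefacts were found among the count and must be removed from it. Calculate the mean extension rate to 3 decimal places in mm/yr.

0.008 mm/yr

True growth lamina count = 5082 − 4 + 12 = 5090.
Multiplying by 5 years per growth lamina: 5090 × 5 = 25450 years.
Mean rate = 211.3 mm / 25450 years ≈ 0.008 mm/yr.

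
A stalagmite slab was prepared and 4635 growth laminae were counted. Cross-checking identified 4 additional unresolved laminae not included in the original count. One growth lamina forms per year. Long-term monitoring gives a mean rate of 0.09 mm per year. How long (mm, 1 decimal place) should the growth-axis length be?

Adjusted count: 4635 + 4 = 4639 growth laminae.
4639 years at 0.09 mm/year gives 0.09 × 4639 = 417.5 mm.

417.5 mm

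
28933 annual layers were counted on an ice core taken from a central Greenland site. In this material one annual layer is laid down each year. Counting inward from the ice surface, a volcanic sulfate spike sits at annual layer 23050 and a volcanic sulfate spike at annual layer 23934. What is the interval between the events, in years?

Separation: 23934 − 23050 = 884 annual layers.
One annual layer per year makes the interval 884 years.

884 years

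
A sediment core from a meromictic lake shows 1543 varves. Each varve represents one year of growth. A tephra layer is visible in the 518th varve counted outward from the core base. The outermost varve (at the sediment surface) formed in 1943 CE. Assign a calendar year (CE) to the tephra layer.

Between varve 518 and the sediment surface there are 1543 − 518 = 1025 varves.
Counting back 1025 years from 1943 CE places the tephra layer in 1943 − 1025 = 918 CE.

918 CE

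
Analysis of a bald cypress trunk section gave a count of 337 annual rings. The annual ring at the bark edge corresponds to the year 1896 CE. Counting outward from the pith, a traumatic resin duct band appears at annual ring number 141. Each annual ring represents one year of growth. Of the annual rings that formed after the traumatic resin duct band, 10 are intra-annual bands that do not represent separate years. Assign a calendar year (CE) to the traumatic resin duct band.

1710 CE

Between annual ring 141 and the bark edge there are 337 − 141 = 196 annual rings.
196 − 10 false = 186 true annual rings after the traumatic resin duct band.
Counting back 186 years from 1896 CE places the traumatic resin duct band in 1896 − 186 = 1710 CE.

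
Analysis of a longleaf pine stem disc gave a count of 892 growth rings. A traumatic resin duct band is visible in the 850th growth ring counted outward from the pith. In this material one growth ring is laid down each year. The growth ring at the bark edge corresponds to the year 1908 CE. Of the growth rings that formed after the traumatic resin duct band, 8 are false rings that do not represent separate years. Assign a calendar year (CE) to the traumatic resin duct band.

1874 CE

The traumatic resin duct band sits at growth ring 850 from the pith, so 892 − 850 = 42 growth rings formed after it.
Removing the 8 false growth rings leaves 42 − 8 = 34 true growth rings beyond the traumatic resin duct band.
The growth ring at the bark edge is 1908 CE, so the traumatic resin duct band dates to 1908 − 34 = 1874 CE.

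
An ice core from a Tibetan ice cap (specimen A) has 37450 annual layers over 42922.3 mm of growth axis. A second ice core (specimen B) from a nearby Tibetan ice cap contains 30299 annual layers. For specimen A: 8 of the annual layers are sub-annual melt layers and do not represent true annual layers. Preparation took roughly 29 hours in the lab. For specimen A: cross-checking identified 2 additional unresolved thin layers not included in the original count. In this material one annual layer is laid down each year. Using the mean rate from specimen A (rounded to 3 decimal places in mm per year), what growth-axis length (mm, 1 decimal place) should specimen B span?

34722.7 mm

Specimen A: adjusted count: 37450 − 8 + 2 = 37444 annual layers.
A: Extension rate ≈ 42922.3 / 37444 = 1.146 mm per year.
B's length ≈ 1.146 × 30299 = 34722.7 mm.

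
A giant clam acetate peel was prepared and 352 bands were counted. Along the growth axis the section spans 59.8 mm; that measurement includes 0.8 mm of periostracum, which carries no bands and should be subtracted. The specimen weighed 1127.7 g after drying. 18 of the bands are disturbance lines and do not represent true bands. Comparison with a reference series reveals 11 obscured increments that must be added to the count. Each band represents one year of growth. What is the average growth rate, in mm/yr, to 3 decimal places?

0.171 mm/yr

Correcting the raw count gives 352 − 18 + 11 = 345 true bands.
Net length = 59.8 − 0.8 = 59.0 mm.
Extension rate ≈ 59.0 / 345 = 0.171 mm/yr.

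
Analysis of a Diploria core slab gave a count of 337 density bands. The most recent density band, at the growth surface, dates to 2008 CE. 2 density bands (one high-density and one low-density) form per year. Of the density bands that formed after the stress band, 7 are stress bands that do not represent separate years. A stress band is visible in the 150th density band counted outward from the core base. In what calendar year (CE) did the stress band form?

The stress band sits at density band 150 from the core base, so 337 − 150 = 187 density bands formed after it.
Excluding 7 false density bands: 187 − 7 = 180.
Dividing by 2 density bands per year: 180 / 2 = 90 years.
The density band at the growth surface is 2008 CE, so the stress band dates to 2008 − 90 = 1918 CE.

1918 CE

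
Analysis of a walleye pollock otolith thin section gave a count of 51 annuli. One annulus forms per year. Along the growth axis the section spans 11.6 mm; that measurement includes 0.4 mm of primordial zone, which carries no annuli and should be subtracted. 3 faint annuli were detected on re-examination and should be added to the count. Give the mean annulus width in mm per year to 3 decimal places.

0.207 mm per year

After corrections the count is 51 + 3 = 54 annuli.
The growth record spans 11.6 − 0.4 = 11.2 mm.
Mean rate = 11.2 mm / 54 years ≈ 0.207 mm per year.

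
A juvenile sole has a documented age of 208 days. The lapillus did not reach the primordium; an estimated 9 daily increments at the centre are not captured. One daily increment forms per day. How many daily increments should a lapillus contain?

199 daily increments

Expected daily increments over 208 days: 208.
Subtracting the 9 daily increments not captured gives 208 − 9 = 199 daily increments in the record.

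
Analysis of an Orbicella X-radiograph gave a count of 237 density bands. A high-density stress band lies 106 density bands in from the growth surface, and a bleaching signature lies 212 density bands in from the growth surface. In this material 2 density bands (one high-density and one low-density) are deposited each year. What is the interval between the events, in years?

53 years

212 − 106 = 106 density bands lie between the two events.
With 2 density bands per year, 106 / 2 = 53 years.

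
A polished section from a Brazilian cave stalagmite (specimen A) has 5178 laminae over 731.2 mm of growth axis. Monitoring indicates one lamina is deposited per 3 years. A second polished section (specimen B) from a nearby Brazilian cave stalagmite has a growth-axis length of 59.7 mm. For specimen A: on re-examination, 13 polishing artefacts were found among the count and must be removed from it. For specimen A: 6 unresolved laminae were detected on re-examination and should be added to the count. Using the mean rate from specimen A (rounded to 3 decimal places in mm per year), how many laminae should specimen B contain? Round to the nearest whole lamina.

423 laminae

Specimen A: correcting the raw count gives 5178 − 13 + 6 = 5171 true laminae.
Specimen A: 5171 laminae at 3 years each span 5171 × 3 = 15513 years.
A: Mean rate = 731.2 mm / 15513 years ≈ 0.047 mm per year.
For B, 59.7 / 0.047 = 1270.21 years; at 3 years per lamina that is 1270.21 / 3 ≈ 423 laminae.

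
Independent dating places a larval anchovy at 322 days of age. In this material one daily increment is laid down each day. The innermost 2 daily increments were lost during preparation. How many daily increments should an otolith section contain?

Expected daily increments over 322 days: 322.
Subtracting the 2 daily increments not captured gives 322 − 2 = 320 daily increments in the record.

320 daily increments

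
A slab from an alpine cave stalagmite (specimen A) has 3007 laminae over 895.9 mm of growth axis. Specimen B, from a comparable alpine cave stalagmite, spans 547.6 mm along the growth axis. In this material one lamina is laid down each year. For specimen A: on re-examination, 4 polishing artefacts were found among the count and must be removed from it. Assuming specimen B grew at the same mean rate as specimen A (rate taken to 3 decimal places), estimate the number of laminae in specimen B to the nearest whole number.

1838 laminae

Specimen A: adjusted count: 3007 − 4 = 3003 laminae.
A: Extension rate ≈ 895.9 / 3003 = 0.298 mm/yr.
For B, 547.6 / 0.298 = 1837.58 years ≈ 1838 laminae.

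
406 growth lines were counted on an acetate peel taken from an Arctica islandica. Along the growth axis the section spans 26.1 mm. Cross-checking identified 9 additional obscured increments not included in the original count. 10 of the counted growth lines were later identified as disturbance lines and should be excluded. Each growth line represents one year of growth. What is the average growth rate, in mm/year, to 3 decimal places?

Adjusted count: 406 − 10 + 9 = 405 growth lines.
Mean rate = 26.1 mm / 405 years ≈ 0.064 mm/year.

0.064 mm/year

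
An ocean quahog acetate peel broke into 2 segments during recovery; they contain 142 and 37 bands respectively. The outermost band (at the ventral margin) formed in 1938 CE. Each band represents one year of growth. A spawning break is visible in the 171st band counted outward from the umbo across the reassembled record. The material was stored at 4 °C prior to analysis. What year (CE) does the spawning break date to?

1930 CE

Total bands = 142 + 37 = 179.
The spawning break sits at band 171 from the umbo, so 179 − 171 = 8 bands formed after it.
The band at the ventral margin is 1938 CE, so the spawning break dates to 1938 − 8 = 1930 CE.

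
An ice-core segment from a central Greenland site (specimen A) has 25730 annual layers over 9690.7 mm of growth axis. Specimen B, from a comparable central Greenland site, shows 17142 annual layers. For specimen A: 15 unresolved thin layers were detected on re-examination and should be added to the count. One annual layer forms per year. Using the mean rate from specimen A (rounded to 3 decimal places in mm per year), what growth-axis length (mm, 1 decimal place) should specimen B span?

Specimen A: adjusted count: 25730 + 15 = 25745 annual layers.
A: Mean rate = 9690.7 mm / 25745 years ≈ 0.376 mm per year.
For B, 0.376 mm/year × 17142 years = 6445.4 mm.

6445.4 mm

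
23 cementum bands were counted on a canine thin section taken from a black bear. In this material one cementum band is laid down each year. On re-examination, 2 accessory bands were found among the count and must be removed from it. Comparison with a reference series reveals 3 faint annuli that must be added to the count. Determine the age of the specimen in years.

24 years

Adjusted count: 23 − 2 + 3 = 24 cementum bands.
With a one-to-one cementum band periodicity this is 24 years.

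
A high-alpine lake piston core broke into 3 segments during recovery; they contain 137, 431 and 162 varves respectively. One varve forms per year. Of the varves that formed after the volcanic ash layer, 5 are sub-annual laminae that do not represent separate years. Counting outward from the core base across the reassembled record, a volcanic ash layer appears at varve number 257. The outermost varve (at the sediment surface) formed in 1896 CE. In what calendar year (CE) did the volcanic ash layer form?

Total varves = 137 + 431 + 162 = 730.
730 − 257 = 473 varves lie beyond the volcanic ash layer toward the sediment surface.
Excluding 5 false varves: 473 − 5 = 468.
Counting back 468 years from 1896 CE places the volcanic ash layer in 1896 − 468 = 1428 CE.

1428 CE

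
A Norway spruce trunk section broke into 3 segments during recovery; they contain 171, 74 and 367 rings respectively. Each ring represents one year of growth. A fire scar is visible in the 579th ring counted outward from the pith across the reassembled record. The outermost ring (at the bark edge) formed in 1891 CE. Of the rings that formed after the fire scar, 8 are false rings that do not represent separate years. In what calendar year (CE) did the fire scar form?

Total rings = 171 + 74 + 367 = 612.
Between ring 579 and the bark edge there are 612 − 579 = 33 rings.
Excluding 8 false rings: 33 − 8 = 25.
Counting back 25 years from 1891 CE places the fire scar in 1891 − 25 = 1866 CE.

1866 CE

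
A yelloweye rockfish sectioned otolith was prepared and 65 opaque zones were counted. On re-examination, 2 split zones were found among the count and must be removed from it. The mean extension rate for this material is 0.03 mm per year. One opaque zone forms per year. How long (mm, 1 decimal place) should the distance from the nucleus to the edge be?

1.9 mm

True opaque zone count = 65 − 2 = 63.
63 years at 0.03 mm/year gives 0.03 × 63 = 1.9 mm.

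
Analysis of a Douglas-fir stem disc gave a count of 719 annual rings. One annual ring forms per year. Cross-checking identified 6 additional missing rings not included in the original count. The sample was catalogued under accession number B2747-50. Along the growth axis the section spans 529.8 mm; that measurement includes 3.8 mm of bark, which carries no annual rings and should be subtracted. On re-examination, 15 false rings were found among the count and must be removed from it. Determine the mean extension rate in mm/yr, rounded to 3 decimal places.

True annual ring count = 719 − 15 + 6 = 710.
Removing the 3.8 mm offcut leaves 529.8 − 3.8 = 526.0 mm.
526.0 mm over 710 years gives 526.0 / 710 ≈ 0.741 mm/yr.

0.741 mm/yr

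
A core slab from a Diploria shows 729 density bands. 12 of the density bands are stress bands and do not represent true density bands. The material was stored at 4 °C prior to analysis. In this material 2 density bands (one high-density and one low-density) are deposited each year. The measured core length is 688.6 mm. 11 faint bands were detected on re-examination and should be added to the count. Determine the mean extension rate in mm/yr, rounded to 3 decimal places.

Adjusted count: 729 − 12 + 11 = 728 density bands.
With 2 density bands per year, 728 / 2 = 364 years.
Extension rate ≈ 688.6 / 364 = 1.892 mm/yr.

1.892 mm/yr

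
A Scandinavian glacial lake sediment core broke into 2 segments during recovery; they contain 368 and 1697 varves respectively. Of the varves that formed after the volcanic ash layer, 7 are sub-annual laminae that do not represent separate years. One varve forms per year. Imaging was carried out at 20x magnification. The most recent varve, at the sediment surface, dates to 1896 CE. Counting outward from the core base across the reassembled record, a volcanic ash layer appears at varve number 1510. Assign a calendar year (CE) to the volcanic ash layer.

Total varves = 368 + 1697 = 2065.
The volcanic ash layer sits at varve 1510 from the core base, so 2065 − 1510 = 555 varves formed after it.
Excluding 7 false varves: 555 − 7 = 548.
Counting back 548 years from 1896 CE places the volcanic ash layer in 1896 − 548 = 1348 CE.

1348 CE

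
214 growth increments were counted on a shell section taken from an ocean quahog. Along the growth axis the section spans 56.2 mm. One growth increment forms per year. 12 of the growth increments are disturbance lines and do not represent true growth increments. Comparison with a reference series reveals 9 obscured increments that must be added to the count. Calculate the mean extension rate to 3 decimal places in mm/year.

0.266 mm/year

Adjusted count: 214 − 12 + 9 = 211 growth increments.
Mean rate = 56.2 mm / 211 years ≈ 0.266 mm/year.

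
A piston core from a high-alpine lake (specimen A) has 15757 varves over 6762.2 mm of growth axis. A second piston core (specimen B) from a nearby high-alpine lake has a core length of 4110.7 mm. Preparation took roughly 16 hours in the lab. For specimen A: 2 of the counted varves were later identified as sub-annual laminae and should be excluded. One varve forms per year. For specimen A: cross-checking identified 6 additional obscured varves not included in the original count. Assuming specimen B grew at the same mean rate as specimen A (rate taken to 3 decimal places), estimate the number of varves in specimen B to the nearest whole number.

9582 varves

Specimen A: adjusted count: 15757 − 2 + 6 = 15761 varves.
A: Mean rate = 6762.2 mm / 15761 years ≈ 0.429 mm per year.
For B, 4110.7 / 0.429 = 9582.05 years ≈ 9582 varves.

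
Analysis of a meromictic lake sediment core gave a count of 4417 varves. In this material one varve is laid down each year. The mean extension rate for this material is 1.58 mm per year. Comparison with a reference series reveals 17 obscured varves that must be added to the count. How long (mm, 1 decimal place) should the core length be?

7005.7 mm

After corrections the count is 4417 + 17 = 4434 varves.
Predicted length = 1.58 mm/year × 4434 years = 7005.7 mm.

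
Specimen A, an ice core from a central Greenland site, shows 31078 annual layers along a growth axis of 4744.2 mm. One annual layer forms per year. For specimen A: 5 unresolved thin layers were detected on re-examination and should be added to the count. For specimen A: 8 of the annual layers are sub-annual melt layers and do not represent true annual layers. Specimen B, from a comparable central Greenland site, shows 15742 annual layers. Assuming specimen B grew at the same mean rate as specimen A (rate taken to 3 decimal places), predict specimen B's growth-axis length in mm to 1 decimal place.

Specimen A: after corrections the count is 31078 − 8 + 5 = 31075 annual layers.
A: Extension rate ≈ 4744.2 / 31075 = 0.153 mm per year.
B's length ≈ 0.153 × 15742 = 2408.5 mm.

2408.5 mm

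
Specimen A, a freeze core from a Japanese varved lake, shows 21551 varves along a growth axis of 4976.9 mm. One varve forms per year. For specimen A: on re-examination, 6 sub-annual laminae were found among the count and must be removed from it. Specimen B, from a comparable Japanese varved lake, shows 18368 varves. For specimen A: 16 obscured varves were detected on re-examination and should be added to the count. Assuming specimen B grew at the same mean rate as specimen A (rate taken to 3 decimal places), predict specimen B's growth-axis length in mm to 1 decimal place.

4243.0 mm

Specimen A: adjusted count: 21551 − 6 + 16 = 21561 varves.
A: 4976.9 mm over 21561 years gives 4976.9 / 21561 ≈ 0.231 mm/year.
Length of B = 0.231 × 18368 = 4243.0 mm.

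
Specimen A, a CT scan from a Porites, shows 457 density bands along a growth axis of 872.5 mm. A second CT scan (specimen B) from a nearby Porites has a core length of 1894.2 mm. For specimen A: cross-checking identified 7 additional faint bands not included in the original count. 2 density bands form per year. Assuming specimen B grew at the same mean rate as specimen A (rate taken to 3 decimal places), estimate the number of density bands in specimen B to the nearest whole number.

Specimen A: correcting the raw count gives 457 + 7 = 464 true density bands.
Specimen A: dividing by 2 density bands per year: 464 / 2 = 232 years.
A: Mean rate = 872.5 mm / 232 years ≈ 3.761 mm/year.
Specimen B: 1894.2 mm / 3.761 mm per year = 503.64 years; at 2 density bands per year that is 503.64 × 2 ≈ 1007 density bands.

1007 density bands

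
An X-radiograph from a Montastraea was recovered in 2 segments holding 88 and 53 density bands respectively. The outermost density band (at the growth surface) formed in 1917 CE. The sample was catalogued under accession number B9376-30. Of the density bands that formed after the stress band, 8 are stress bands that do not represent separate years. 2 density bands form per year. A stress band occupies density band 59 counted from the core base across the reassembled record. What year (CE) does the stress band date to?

Total density bands = 88 + 53 = 141.
The stress band sits at density band 59 from the core base, so 141 − 59 = 82 density bands formed after it.
Removing the 8 false density bands leaves 82 − 8 = 74 true density bands beyond the stress band.
With 2 density bands per year, 74 / 2 = 37 years.
Counting back 37 years from 1917 CE places the stress band in 1917 − 37 = 1880 CE.

1880 CE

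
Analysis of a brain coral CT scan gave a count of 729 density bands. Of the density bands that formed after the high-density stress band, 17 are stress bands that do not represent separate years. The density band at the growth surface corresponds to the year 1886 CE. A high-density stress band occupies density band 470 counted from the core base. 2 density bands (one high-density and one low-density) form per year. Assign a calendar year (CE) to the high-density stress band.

1765 CE

Between density band 470 and the growth surface there are 729 − 470 = 259 density bands.
259 − 17 false = 242 true density bands after the high-density stress band.
Dividing by 2 density bands per year: 242 / 2 = 121 years.
The density band at the growth surface is 1886 CE, so the high-density stress band dates to 1886 − 121 = 1765 CE.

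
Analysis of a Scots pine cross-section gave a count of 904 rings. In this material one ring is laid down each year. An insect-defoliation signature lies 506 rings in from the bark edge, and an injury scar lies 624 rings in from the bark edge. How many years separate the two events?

624 − 506 = 118 rings lie between the two events.
At one ring per year, 118 years elapsed between them.

118 yr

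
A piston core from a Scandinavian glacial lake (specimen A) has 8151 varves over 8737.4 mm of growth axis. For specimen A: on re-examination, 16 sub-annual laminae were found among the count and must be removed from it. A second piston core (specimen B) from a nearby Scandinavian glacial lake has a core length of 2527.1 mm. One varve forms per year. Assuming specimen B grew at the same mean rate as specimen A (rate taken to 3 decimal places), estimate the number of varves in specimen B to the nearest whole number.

Specimen A: after corrections the count is 8151 − 16 = 8135 varves.
A: 8737.4 mm over 8135 years gives 8737.4 / 8135 ≈ 1.074 mm/year.
B spans 2527.1 / 1.074 = 2352.98 years ≈ 2353 varves.

2353 varves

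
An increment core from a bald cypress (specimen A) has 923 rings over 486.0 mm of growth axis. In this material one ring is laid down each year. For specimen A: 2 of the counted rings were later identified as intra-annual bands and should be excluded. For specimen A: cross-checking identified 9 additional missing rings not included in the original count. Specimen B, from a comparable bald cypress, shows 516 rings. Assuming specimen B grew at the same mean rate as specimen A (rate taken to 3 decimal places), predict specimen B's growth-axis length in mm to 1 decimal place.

Specimen A: true ring count = 923 − 2 + 9 = 930.
A: 486.0 mm over 930 years gives 486.0 / 930 ≈ 0.523 mm per year.
For B, 0.523 mm/year × 516 years = 269.9 mm.

269.9 mm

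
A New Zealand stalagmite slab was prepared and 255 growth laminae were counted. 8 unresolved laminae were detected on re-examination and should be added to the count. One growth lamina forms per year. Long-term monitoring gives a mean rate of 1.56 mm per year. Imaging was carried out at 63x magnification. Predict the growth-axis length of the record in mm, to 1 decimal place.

410.3 mm

True growth lamina count = 255 + 8 = 263.
Predicted length = 1.56 mm/year × 263 years = 410.3 mm.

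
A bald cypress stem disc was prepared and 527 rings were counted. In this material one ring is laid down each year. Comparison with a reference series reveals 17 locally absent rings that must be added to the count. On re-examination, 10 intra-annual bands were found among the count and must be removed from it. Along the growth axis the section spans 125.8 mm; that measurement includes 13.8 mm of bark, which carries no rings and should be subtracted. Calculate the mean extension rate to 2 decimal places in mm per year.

0.21 mm per year

True ring count = 527 − 10 + 17 = 534.
Net length = 125.8 − 13.8 = 112.0 mm.
112.0 mm over 534 years gives 112.0 / 534 ≈ 0.21 mm per year.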